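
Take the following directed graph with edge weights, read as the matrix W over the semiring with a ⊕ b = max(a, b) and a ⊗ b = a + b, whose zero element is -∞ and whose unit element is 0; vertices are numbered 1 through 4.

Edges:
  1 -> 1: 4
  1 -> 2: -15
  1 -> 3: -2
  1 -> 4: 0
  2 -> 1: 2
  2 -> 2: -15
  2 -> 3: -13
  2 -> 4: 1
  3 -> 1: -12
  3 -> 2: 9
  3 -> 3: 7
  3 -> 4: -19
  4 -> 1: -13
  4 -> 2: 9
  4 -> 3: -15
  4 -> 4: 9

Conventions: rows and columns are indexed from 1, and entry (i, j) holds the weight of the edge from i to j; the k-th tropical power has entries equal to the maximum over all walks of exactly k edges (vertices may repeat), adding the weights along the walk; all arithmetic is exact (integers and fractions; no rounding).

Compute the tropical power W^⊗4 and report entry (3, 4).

W^⊗2:
  [8, 9, 5, 9]
  [6, 10, 0, 10]
  [11, 16, 14, 10]
  [11, 18, -4, 18]
W^⊗3:
  [12, 18, 12, 18]
  [12, 19, 7, 19]
  [18, 23, 21, 19]
  [20, 27, 9, 27]
W^⊗4:
  [20, 27, 19, 27]
  [21, 28, 14, 28]
  [25, 30, 28, 28]
  [29, 36, 18, 36]
Key observation: the optimum is the walk 3->2->4->4->4, with weight 9 + 1 + 9 + 9 = 28.
Optimal value attained by: walk 3->2->4->4->4.
Answer: (W^⊗4)[3][4] = 28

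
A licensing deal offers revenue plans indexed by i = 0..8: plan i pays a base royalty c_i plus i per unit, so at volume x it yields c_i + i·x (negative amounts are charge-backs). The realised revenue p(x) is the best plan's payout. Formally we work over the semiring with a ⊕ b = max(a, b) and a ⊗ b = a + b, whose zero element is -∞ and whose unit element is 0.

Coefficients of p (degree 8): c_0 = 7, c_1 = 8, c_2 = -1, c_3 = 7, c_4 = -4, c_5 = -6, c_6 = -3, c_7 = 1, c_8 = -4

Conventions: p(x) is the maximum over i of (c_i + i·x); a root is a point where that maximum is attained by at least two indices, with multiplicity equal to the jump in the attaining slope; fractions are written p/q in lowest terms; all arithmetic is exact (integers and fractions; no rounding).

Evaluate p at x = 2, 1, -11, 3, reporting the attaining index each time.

p(2) = max(7+0·2=7, 8+1·2=10, -1+2·2=3, 7+3·2=13, -4+4·2=4, -6+5·2=4, -3+6·2=9, 1+7·2=15, -4+8·2=12) = 15 (attained by i=7)
p(1) = max(7+0·1=7, 8+1·1=9, -1+2·1=1, 7+3·1=10, -4+4·1=0, -6+5·1=-1, -3+6·1=3, 1+7·1=8, -4+8·1=4) = 10 (attained by i=3)
p(-11) = max(7+0·(-11)=7, 8+1·(-11)=-3, -1+2·(-11)=-23, 7+3·(-11)=-26, -4+4·(-11)=-48, -6+5·(-11)=-61, -3+6·(-11)=-69, 1+7·(-11)=-76, -4+8·(-11)=-92) = 7 (attained by i=0)
p(3) = max(7+0·3=7, 8+1·3=11, -1+2·3=5, 7+3·3=16, -4+4·3=8, -6+5·3=9, -3+6·3=15, 1+7·3=22, -4+8·3=20) = 22 (attained by i=7)
Answer: p(2) = 15; p(1) = 10; p(-11) = 7; p(3) = 22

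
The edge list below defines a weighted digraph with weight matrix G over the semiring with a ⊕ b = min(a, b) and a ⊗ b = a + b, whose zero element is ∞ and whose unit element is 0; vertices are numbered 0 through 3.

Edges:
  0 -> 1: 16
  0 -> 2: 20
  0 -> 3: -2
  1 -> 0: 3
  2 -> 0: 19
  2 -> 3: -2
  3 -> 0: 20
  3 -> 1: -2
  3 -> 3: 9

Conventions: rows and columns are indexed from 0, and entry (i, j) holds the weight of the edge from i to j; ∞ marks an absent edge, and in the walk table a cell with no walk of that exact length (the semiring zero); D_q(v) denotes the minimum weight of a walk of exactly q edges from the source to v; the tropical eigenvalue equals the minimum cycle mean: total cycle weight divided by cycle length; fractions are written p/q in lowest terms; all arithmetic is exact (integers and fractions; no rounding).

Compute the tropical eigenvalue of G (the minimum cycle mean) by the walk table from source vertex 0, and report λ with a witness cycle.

q=0: [0, ∞, ∞, ∞]
q=1: [∞, 16, 20, -2]
q=2: [18, -4, ∞, 7]
q=3: [-1, 5, 38, 16]
q=4: [8, 14, 19, -3]
Optimal cycle mean attained by: cycle 0->3->1->0, total (-2) + (-2) + 3, length 3.
Answer: λ = -1/3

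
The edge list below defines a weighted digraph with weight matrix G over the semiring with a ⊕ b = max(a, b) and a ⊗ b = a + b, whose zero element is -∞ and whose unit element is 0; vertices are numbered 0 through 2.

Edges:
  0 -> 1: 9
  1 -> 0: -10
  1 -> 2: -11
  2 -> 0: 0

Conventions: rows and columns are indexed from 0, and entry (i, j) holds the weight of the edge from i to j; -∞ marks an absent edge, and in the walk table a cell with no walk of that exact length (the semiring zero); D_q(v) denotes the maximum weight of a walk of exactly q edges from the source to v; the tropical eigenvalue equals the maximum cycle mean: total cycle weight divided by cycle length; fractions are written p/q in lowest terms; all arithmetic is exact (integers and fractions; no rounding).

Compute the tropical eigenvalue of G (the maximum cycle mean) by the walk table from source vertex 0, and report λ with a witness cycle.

q=0: [0, -∞, -∞]
q=1: [-∞, 9, -∞]
q=2: [-1, -∞, -2]
q=3: [-2, 8, -∞]
Optimal cycle mean attained by: cycle 0->1->0, total 9 + (-10), length 2.
Answer: λ = -1/2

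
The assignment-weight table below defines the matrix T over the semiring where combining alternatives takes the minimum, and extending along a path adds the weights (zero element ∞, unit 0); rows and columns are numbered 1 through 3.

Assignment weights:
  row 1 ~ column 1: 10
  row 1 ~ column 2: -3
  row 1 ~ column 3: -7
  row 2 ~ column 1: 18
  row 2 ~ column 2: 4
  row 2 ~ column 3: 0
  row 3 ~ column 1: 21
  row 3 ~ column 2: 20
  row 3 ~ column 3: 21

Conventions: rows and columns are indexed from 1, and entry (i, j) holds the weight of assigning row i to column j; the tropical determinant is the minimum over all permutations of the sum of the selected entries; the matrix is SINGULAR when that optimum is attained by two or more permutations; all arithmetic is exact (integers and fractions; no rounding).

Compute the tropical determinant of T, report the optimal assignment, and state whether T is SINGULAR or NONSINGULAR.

σ = (1, 2, 3): 10 + 4 + 21 = 35
σ = (1, 3, 2): 10 + 0 + 20 = 30
σ = (2, 1, 3): (-3) + 18 + 21 = 36
σ = (2, 3, 1): (-3) + 0 + 21 = 18
σ = (3, 1, 2): (-7) + 18 + 20 = 31
σ = (3, 2, 1): (-7) + 4 + 21 = 18
Optimal value attained by: σ = (2, 3, 1).
Answer: det⊕(T) = 18; verdict: SINGULAR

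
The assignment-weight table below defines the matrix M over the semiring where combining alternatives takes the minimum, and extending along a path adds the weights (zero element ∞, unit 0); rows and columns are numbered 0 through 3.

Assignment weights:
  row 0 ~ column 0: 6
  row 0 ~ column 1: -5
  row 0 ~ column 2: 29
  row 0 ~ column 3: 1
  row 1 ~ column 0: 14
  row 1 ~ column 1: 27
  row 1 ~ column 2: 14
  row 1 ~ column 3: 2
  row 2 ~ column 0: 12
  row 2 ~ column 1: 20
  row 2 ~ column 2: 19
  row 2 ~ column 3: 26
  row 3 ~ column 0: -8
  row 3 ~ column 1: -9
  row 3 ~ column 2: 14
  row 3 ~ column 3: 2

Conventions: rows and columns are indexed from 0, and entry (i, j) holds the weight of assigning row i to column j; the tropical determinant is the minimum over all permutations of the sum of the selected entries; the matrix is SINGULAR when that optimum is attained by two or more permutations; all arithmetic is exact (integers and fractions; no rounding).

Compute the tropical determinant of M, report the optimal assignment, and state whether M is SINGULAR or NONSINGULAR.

σ = (0, 1, 2, 3): 6 + 27 + 19 + 2 = 54
σ = (0, 1, 3, 2): 6 + 27 + 26 + 14 = 73
σ = (0, 2, 1, 3): 6 + 14 + 20 + 2 = 42
σ = (0, 2, 3, 1): 6 + 14 + 26 + (-9) = 37
σ = (0, 3, 1, 2): 6 + 2 + 20 + 14 = 42
σ = (0, 3, 2, 1): 6 + 2 + 19 + (-9) = 18
σ = (1, 0, 2, 3): (-5) + 14 + 19 + 2 = 30
σ = (1, 0, 3, 2): (-5) + 14 + 26 + 14 = 49
σ = (1, 2, 0, 3): (-5) + 14 + 12 + 2 = 23
σ = (1, 2, 3, 0): (-5) + 14 + 26 + (-8) = 27
σ = (1, 3, 0, 2): (-5) + 2 + 12 + 14 = 23
σ = (1, 3, 2, 0): (-5) + 2 + 19 + (-8) = 8
σ = (2, 0, 1, 3): 29 + 14 + 20 + 2 = 65
σ = (2, 0, 3, 1): 29 + 14 + 26 + (-9) = 60
σ = (2, 1, 0, 3): 29 + 27 + 12 + 2 = 70
σ = (2, 1, 3, 0): 29 + 27 + 26 + (-8) = 74
σ = (2, 3, 0, 1): 29 + 2 + 12 + (-9) = 34
σ = (2, 3, 1, 0): 29 + 2 + 20 + (-8) = 43
σ = (3, 0, 1, 2): 1 + 14 + 20 + 14 = 49
σ = (3, 0, 2, 1): 1 + 14 + 19 + (-9) = 25
σ = (3, 1, 0, 2): 1 + 27 + 12 + 14 = 54
σ = (3, 1, 2, 0): 1 + 27 + 19 + (-8) = 39
σ = (3, 2, 0, 1): 1 + 14 + 12 + (-9) = 18
σ = (3, 2, 1, 0): 1 + 14 + 20 + (-8) = 27
Optimal value attained by: σ = (1, 3, 2, 0).
Answer: det⊕(M) = 8; verdict: NONSINGULAR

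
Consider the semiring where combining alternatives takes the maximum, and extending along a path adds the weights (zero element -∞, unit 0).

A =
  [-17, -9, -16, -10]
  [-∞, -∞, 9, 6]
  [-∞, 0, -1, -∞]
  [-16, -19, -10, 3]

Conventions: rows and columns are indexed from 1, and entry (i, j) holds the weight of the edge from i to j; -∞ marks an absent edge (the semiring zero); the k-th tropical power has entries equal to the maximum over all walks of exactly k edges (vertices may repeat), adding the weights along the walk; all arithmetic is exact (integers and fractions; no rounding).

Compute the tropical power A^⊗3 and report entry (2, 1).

A^⊗2:
  [-26, -16, 0, -3]
  [-10, 9, 8, 9]
  [-∞, -1, 9, 6]
  [-13, -10, -7, 6]
A^⊗3:
  [-19, 0, -1, 0]
  [-7, 8, 18, 15]
  [-10, 9, 8, 9]
  [-10, -7, -1, 9]
Key observation: the optimum is the walk 2->4->4->1, with weight 6 + 3 + (-16) = -7.
Optimal value attained by: walk 2->4->4->1.
Answer: (A^⊗3)[2][1] = -7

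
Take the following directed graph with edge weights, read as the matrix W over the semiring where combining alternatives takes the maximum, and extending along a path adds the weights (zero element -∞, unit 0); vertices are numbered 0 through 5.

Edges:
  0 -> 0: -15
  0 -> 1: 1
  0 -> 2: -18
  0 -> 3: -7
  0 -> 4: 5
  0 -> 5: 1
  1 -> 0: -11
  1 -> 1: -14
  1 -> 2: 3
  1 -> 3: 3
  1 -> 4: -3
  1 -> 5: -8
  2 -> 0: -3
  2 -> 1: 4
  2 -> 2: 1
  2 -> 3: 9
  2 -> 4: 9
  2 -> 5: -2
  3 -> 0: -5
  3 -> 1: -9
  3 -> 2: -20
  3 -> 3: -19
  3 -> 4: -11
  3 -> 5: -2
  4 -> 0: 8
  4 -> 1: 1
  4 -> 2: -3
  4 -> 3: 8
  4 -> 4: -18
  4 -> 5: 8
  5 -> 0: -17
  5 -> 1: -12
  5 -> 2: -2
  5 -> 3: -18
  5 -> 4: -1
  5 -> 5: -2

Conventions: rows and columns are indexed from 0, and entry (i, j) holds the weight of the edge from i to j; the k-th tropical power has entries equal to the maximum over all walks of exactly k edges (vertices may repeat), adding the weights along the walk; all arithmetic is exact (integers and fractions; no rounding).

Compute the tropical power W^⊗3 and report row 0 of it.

W^⊗2:
  [13, 6, 4, 13, 0, 13]
  [5, 7, 4, 12, 12, 5]
  [17, 10, 7, 17, 10, 17]
  [-3, -4, -4, -3, 0, -3]
  [3, 9, 6, 6, 13, 9]
  [7, 2, -1, 7, 7, 7]
W^⊗3:
  [8, 14, 11, 13, 18, 14]
  [20, 13, 10, 20, 13, 20]
  [18, 18, 15, 18, 22, 18]
  [8, 1, -1, 8, 5, 8]
  [21, 14, 12, 21, 15, 21]
  [15, 8, 5, 15, 12, 15]
Answer: row 0 of W^⊗3 = [8, 14, 11, 13, 18, 14]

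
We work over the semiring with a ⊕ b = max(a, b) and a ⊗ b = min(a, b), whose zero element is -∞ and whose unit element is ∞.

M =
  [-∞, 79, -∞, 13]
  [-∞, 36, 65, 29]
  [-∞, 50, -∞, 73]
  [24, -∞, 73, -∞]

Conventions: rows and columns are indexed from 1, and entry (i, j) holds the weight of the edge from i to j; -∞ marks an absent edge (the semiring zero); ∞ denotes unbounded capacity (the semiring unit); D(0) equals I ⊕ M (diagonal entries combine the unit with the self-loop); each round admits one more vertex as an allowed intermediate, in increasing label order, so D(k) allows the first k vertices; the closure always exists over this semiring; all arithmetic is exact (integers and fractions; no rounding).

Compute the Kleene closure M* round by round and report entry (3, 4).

D(0):
  [∞, 79, -∞, 13]
  [-∞, ∞, 65, 29]
  [-∞, 50, ∞, 73]
  [24, -∞, 73, ∞]
D(1):
  [∞, 79, -∞, 13]
  [-∞, ∞, 65, 29]
  [-∞, 50, ∞, 73]
  [24, 24, 73, ∞]
D(2):
  [∞, 79, 65, 29]
  [-∞, ∞, 65, 29]
  [-∞, 50, ∞, 73]
  [24, 24, 73, ∞]
D(3):
  [∞, 79, 65, 65]
  [-∞, ∞, 65, 65]
  [-∞, 50, ∞, 73]
  [24, 50, 73, ∞]
D(4):
  [∞, 79, 65, 65]
  [24, ∞, 65, 65]
  [24, 50, ∞, 73]
  [24, 50, 73, ∞]
Answer: M*[3][4] = 73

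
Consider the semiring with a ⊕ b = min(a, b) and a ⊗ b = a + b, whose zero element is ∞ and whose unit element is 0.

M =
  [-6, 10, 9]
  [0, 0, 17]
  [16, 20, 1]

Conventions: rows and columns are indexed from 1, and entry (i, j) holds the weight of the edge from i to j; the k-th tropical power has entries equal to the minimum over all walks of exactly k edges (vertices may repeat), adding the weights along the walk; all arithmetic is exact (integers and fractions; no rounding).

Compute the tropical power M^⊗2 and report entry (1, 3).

M^⊗2:
  [-12, 4, 3]
  [-6, 0, 9]
  [10, 20, 2]
Key observation: the optimum is the walk 1->1->3, with weight (-6) + 9 = 3.
Optimal value attained by: walk 1->1->3.
Answer: (M^⊗2)[1][3] = 3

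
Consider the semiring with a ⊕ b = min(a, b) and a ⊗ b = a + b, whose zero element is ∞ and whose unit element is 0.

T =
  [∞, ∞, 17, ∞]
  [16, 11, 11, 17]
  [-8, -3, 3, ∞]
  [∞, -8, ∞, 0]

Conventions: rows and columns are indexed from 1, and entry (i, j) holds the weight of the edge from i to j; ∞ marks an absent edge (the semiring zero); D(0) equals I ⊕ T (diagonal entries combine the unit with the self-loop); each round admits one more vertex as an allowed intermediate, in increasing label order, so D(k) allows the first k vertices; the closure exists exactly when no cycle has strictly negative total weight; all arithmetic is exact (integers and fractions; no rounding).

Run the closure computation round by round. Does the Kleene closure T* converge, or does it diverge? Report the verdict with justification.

D(0):
  [0, ∞, 17, ∞]
  [16, 0, 11, 17]
  [-8, -3, 0, ∞]
  [∞, -8, ∞, 0]
D(1):
  [0, ∞, 17, ∞]
  [16, 0, 11, 17]
  [-8, -3, 0, ∞]
  [∞, -8, ∞, 0]
D(2):
  [0, ∞, 17, ∞]
  [16, 0, 11, 17]
  [-8, -3, 0, 14]
  [8, -8, 3, 0]
D(3):
  [0, 14, 17, 31]
  [3, 0, 11, 17]
  [-8, -3, 0, 14]
  [-5, -8, 3, 0]
D(4):
  [0, 14, 17, 31]
  [3, 0, 11, 17]
  [-8, -3, 0, 14]
  [-5, -8, 3, 0]
Key observation: every diagonal entry stays at the unit through all rounds, so no improving cycle exists.
Answer: CONVERGES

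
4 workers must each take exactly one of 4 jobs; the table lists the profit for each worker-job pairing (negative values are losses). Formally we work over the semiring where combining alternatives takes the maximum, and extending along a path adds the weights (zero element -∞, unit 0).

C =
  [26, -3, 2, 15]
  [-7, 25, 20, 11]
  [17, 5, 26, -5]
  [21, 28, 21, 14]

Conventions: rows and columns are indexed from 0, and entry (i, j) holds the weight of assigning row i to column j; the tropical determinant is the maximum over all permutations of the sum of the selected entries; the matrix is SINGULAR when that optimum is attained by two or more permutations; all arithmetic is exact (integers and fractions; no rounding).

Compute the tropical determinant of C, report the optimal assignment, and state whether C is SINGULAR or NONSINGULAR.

σ = (0, 1, 2, 3): 26 + 25 + 26 + 14 = 91
σ = (0, 1, 3, 2): 26 + 25 + (-5) + 21 = 67
σ = (0, 2, 1, 3): 26 + 20 + 5 + 14 = 65
σ = (0, 2, 3, 1): 26 + 20 + (-5) + 28 = 69
σ = (0, 3, 1, 2): 26 + 11 + 5 + 21 = 63
σ = (0, 3, 2, 1): 26 + 11 + 26 + 28 = 91
σ = (1, 0, 2, 3): (-3) + (-7) + 26 + 14 = 30
σ = (1, 0, 3, 2): (-3) + (-7) + (-5) + 21 = 6
σ = (1, 2, 0, 3): (-3) + 20 + 17 + 14 = 48
σ = (1, 2, 3, 0): (-3) + 20 + (-5) + 21 = 33
σ = (1, 3, 0, 2): (-3) + 11 + 17 + 21 = 46
σ = (1, 3, 2, 0): (-3) + 11 + 26 + 21 = 55
σ = (2, 0, 1, 3): 2 + (-7) + 5 + 14 = 14
σ = (2, 0, 3, 1): 2 + (-7) + (-5) + 28 = 18
σ = (2, 1, 0, 3): 2 + 25 + 17 + 14 = 58
σ = (2, 1, 3, 0): 2 + 25 + (-5) + 21 = 43
σ = (2, 3, 0, 1): 2 + 11 + 17 + 28 = 58
σ = (2, 3, 1, 0): 2 + 11 + 5 + 21 = 39
σ = (3, 0, 1, 2): 15 + (-7) + 5 + 21 = 34
σ = (3, 0, 2, 1): 15 + (-7) + 26 + 28 = 62
σ = (3, 1, 0, 2): 15 + 25 + 17 + 21 = 78
σ = (3, 1, 2, 0): 15 + 25 + 26 + 21 = 87
σ = (3, 2, 0, 1): 15 + 20 + 17 + 28 = 80
σ = (3, 2, 1, 0): 15 + 20 + 5 + 21 = 61
Optimal value attained by: σ = (0, 1, 2, 3).
Answer: det⊕(C) = 91; verdict: SINGULAR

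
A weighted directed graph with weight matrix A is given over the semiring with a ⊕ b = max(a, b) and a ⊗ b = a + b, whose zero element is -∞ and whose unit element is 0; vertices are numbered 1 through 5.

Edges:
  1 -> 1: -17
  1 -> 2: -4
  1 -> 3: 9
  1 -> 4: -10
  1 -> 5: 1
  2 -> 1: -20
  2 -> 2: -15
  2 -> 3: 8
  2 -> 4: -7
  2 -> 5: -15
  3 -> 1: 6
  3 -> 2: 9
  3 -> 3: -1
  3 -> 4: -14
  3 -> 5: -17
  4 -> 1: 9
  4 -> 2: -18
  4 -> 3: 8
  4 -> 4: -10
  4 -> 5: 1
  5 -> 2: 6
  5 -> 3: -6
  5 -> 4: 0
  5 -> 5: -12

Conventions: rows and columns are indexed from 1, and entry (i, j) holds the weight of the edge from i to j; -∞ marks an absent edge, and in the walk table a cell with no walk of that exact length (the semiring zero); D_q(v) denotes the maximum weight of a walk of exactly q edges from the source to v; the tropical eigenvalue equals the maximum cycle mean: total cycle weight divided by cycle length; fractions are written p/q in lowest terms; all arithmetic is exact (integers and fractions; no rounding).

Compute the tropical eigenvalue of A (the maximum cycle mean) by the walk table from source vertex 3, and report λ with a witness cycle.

q=0: [-∞, -∞, 0, -∞, -∞]
q=1: [6, 9, -1, -14, -17]
q=2: [5, 8, 17, 2, 7]
q=3: [23, 26, 16, 7, 6]
q=4: [22, 25, 34, 19, 24]
q=5: [40, 43, 33, 24, 23]
Optimal cycle mean attained by: cycle 2->3->2, total 8 + 9, length 2.
Answer: λ = 17/2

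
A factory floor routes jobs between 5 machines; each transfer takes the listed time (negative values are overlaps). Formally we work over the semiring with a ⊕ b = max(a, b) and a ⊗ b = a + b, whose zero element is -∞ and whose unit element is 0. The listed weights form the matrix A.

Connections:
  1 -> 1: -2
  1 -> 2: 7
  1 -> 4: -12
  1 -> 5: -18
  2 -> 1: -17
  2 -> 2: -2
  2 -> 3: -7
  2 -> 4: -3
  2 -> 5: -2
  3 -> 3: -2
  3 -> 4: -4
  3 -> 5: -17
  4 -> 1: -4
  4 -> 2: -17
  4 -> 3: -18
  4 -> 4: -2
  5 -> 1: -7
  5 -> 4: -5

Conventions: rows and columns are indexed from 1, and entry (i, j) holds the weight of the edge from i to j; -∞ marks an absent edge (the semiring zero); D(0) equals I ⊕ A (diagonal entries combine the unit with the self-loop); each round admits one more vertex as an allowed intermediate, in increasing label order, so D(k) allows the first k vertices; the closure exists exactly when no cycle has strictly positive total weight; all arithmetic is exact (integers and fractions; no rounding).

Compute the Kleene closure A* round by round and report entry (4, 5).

D(0):
  [0, 7, -∞, -12, -18]
  [-17, 0, -7, -3, -2]
  [-∞, -∞, 0, -4, -17]
  [-4, -17, -18, 0, -∞]
  [-7, -∞, -∞, -5, 0]
D(1):
  [0, 7, -∞, -12, -18]
  [-17, 0, -7, -3, -2]
  [-∞, -∞, 0, -4, -17]
  [-4, 3, -18, 0, -22]
  [-7, 0, -∞, -5, 0]
D(2):
  [0, 7, 0, 4, 5]
  [-17, 0, -7, -3, -2]
  [-∞, -∞, 0, -4, -17]
  [-4, 3, -4, 0, 1]
  [-7, 0, -7, -3, 0]
D(3):
  [0, 7, 0, 4, 5]
  [-17, 0, -7, -3, -2]
  [-∞, -∞, 0, -4, -17]
  [-4, 3, -4, 0, 1]
  [-7, 0, -7, -3, 0]
D(4):
  [0, 7, 0, 4, 5]
  [-7, 0, -7, -3, -2]
  [-8, -1, 0, -4, -3]
  [-4, 3, -4, 0, 1]
  [-7, 0, -7, -3, 0]
D(5):
  [0, 7, 0, 4, 5]
  [-7, 0, -7, -3, -2]
  [-8, -1, 0, -4, -3]
  [-4, 3, -4, 0, 1]
  [-7, 0, -7, -3, 0]
Answer: A*[4][5] = 1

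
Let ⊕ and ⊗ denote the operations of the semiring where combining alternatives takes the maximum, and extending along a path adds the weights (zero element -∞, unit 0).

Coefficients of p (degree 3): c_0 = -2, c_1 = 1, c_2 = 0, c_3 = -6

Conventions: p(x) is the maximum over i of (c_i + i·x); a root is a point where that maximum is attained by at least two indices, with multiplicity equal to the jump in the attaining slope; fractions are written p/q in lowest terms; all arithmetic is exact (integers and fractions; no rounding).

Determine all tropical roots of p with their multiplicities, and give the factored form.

hull edge (i=0, c=-2) to (i=1, c=1): slope 3, span 1
hull edge (i=1, c=1) to (i=2, c=0): slope -1, span 1
hull edge (i=2, c=0) to (i=3, c=-6): slope -6, span 1
Factored form: p(x) = -6 ⊗ (x ⊕ (-3)) ⊗ (x ⊕ 1) ⊗ (x ⊕ 6)
Answer: roots = -3 (mult 1), 1 (mult 1), 6 (mult 1)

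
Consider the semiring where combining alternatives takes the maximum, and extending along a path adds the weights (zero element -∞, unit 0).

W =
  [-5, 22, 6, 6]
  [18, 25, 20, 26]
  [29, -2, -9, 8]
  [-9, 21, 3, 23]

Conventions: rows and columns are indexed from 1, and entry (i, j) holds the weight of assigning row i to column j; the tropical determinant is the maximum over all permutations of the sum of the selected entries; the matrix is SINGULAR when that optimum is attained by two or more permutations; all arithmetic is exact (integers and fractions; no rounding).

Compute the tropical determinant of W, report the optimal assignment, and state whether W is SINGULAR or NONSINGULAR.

σ = (1, 2, 3, 4): (-5) + 25 + (-9) + 23 = 34
σ = (1, 2, 4, 3): (-5) + 25 + 8 + 3 = 31
σ = (1, 3, 2, 4): (-5) + 20 + (-2) + 23 = 36
σ = (1, 3, 4, 2): (-5) + 20 + 8 + 21 = 44
σ = (1, 4, 2, 3): (-5) + 26 + (-2) + 3 = 22
σ = (1, 4, 3, 2): (-5) + 26 + (-9) + 21 = 33
σ = (2, 1, 3, 4): 22 + 18 + (-9) + 23 = 54
σ = (2, 1, 4, 3): 22 + 18 + 8 + 3 = 51
σ = (2, 3, 1, 4): 22 + 20 + 29 + 23 = 94
σ = (2, 3, 4, 1): 22 + 20 + 8 + (-9) = 41
σ = (2, 4, 1, 3): 22 + 26 + 29 + 3 = 80
σ = (2, 4, 3, 1): 22 + 26 + (-9) + (-9) = 30
σ = (3, 1, 2, 4): 6 + 18 + (-2) + 23 = 45
σ = (3, 1, 4, 2): 6 + 18 + 8 + 21 = 53
σ = (3, 2, 1, 4): 6 + 25 + 29 + 23 = 83
σ = (3, 2, 4, 1): 6 + 25 + 8 + (-9) = 30
σ = (3, 4, 1, 2): 6 + 26 + 29 + 21 = 82
σ = (3, 4, 2, 1): 6 + 26 + (-2) + (-9) = 21
σ = (4, 1, 2, 3): 6 + 18 + (-2) + 3 = 25
σ = (4, 1, 3, 2): 6 + 18 + (-9) + 21 = 36
σ = (4, 2, 1, 3): 6 + 25 + 29 + 3 = 63
σ = (4, 2, 3, 1): 6 + 25 + (-9) + (-9) = 13
σ = (4, 3, 1, 2): 6 + 20 + 29 + 21 = 76
σ = (4, 3, 2, 1): 6 + 20 + (-2) + (-9) = 15
Optimal value attained by: σ = (2, 3, 1, 4).
Answer: det⊕(W) = 94; verdict: NONSINGULAR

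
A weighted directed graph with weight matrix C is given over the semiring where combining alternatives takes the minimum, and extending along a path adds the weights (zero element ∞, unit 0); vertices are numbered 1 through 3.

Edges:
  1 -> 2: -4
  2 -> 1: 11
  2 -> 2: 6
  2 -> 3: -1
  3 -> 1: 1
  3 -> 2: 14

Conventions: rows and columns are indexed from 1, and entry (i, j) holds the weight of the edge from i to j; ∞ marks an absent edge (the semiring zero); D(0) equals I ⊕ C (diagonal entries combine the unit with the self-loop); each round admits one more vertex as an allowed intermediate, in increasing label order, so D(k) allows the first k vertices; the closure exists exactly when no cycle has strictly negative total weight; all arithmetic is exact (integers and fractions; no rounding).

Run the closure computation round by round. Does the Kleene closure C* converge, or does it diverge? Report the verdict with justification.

D(0):
  [0, -4, ∞]
  [11, 0, -1]
  [1, 14, 0]
D(1):
  [0, -4, ∞]
  [11, 0, -1]
  [1, -3, 0]
Detection: at round 2, diagonal entry (3, 3) turns strictly negative.
Key observation: the cycle 3->1->2->3 has total weight 1 + (-4) + (-1), which is strictly negative.
Answer: DIVERGES — negative cycle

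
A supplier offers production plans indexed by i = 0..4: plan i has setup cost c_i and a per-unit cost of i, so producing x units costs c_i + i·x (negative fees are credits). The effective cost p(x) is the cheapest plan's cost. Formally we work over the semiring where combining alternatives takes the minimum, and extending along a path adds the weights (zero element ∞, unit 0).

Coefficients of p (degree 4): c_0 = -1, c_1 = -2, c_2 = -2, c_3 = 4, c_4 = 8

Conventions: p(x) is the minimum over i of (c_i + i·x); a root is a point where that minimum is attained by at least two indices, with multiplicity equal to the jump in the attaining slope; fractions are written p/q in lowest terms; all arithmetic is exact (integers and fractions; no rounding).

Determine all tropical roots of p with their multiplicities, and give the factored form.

hull edge (i=0, c=-1) to (i=1, c=-2): slope -1, span 1
hull edge (i=1, c=-2) to (i=2, c=-2): slope 0, span 1
hull edge (i=2, c=-2) to (i=4, c=8): slope 5, span 2
Factored form: p(x) = 8 ⊗ (x ⊕ (-5)) ⊗ (x ⊕ (-5)) ⊗ (x ⊕ 0) ⊗ (x ⊕ 1)
Answer: roots = -5 (mult 2), 0 (mult 1), 1 (mult 1)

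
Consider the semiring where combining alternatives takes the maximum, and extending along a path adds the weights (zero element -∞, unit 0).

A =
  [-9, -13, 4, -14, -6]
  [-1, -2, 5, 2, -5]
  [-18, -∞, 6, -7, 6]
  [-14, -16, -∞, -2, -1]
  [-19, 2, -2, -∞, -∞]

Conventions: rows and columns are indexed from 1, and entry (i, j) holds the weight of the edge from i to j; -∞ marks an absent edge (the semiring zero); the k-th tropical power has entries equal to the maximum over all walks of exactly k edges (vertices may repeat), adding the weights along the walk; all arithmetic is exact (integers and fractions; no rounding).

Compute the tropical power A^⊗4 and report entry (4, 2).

A^⊗2:
  [-14, -4, 10, -3, 10]
  [-3, -3, 11, 0, 11]
  [-12, 8, 12, -1, 12]
  [-16, 1, -3, -4, -3]
  [1, 0, 7, 4, 4]
A^⊗3:
  [-5, 12, 16, 3, 16]
  [-4, 13, 17, 4, 17]
  [7, 14, 18, 10, 18]
  [0, -1, 6, 3, 3]
  [-1, 6, 13, 2, 13]
A^⊗4:
  [11, 18, 22, 14, 22]
  [12, 19, 23, 15, 23]
  [13, 20, 24, 16, 24]
  [-2, 5, 12, 1, 12]
  [5, 15, 19, 8, 19]
Key observation: the optimum is the walk 4->5->3->5->2, with weight (-1) + (-2) + 6 + 2 = 5.
Optimal value attained by: walk 4->5->3->5->2.
Answer: (A^⊗4)[4][2] = 5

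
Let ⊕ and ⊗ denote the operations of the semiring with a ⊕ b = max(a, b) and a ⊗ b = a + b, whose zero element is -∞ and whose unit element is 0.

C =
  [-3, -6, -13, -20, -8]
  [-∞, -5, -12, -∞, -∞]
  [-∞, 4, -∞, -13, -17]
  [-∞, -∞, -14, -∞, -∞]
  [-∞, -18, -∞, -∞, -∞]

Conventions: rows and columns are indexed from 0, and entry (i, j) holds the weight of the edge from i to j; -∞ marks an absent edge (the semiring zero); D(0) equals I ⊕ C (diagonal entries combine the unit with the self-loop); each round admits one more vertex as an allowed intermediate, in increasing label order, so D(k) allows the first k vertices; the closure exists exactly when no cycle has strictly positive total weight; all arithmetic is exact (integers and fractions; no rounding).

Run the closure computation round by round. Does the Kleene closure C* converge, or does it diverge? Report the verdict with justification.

D(0):
  [0, -6, -13, -20, -8]
  [-∞, 0, -12, -∞, -∞]
  [-∞, 4, 0, -13, -17]
  [-∞, -∞, -14, 0, -∞]
  [-∞, -18, -∞, -∞, 0]
D(1):
  [0, -6, -13, -20, -8]
  [-∞, 0, -12, -∞, -∞]
  [-∞, 4, 0, -13, -17]
  [-∞, -∞, -14, 0, -∞]
  [-∞, -18, -∞, -∞, 0]
D(2):
  [0, -6, -13, -20, -8]
  [-∞, 0, -12, -∞, -∞]
  [-∞, 4, 0, -13, -17]
  [-∞, -∞, -14, 0, -∞]
  [-∞, -18, -30, -∞, 0]
D(3):
  [0, -6, -13, -20, -8]
  [-∞, 0, -12, -25, -29]
  [-∞, 4, 0, -13, -17]
  [-∞, -10, -14, 0, -31]
  [-∞, -18, -30, -43, 0]
D(4):
  [0, -6, -13, -20, -8]
  [-∞, 0, -12, -25, -29]
  [-∞, 4, 0, -13, -17]
  [-∞, -10, -14, 0, -31]
  [-∞, -18, -30, -43, 0]
D(5):
  [0, -6, -13, -20, -8]
  [-∞, 0, -12, -25, -29]
  [-∞, 4, 0, -13, -17]
  [-∞, -10, -14, 0, -31]
  [-∞, -18, -30, -43, 0]
Key observation: every diagonal entry stays at the unit through all rounds, so no improving cycle exists.
Answer: CONVERGES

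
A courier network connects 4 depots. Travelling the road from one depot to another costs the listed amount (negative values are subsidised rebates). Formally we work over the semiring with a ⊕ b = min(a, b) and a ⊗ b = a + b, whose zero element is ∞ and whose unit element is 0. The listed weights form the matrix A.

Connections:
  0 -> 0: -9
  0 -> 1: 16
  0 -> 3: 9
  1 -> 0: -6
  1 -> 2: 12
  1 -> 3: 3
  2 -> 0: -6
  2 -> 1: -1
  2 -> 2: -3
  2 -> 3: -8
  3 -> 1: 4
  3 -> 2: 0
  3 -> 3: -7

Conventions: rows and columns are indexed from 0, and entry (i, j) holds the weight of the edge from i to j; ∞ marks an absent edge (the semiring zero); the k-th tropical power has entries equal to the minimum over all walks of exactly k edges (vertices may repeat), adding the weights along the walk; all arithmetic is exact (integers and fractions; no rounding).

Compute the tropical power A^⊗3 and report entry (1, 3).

A^⊗2:
  [-18, 7, 9, 0]
  [-15, 7, 3, -4]
  [-15, -4, -8, -15]
  [-6, -3, -7, -14]
A^⊗3:
  [-27, -2, 0, -9]
  [-24, 0, -4, -11]
  [-24, -11, -15, -22]
  [-15, -10, -14, -21]
Key observation: the optimum is the walk 1->3->3->3, with weight 3 + (-7) + (-7) = -11.
Optimal value attained by: walk 1->3->3->3.
Answer: (A^⊗3)[1][3] = -11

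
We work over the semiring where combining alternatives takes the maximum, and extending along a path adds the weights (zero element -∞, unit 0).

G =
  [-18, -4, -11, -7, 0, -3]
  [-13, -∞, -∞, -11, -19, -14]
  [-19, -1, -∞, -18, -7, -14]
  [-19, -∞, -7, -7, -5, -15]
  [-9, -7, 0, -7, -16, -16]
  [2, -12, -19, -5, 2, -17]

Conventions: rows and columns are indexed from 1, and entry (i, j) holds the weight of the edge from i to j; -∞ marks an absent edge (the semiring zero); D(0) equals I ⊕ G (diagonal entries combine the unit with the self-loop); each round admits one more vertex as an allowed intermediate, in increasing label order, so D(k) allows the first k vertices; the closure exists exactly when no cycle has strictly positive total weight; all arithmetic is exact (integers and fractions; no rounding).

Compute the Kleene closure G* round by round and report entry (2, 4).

D(0):
  [0, -4, -11, -7, 0, -3]
  [-13, 0, -∞, -11, -19, -14]
  [-19, -1, 0, -18, -7, -14]
  [-19, -∞, -7, 0, -5, -15]
  [-9, -7, 0, -7, 0, -16]
  [2, -12, -19, -5, 2, 0]
D(1):
  [0, -4, -11, -7, 0, -3]
  [-13, 0, -24, -11, -13, -14]
  [-19, -1, 0, -18, -7, -14]
  [-19, -23, -7, 0, -5, -15]
  [-9, -7, 0, -7, 0, -12]
  [2, -2, -9, -5, 2, 0]
D(2):
  [0, -4, -11, -7, 0, -3]
  [-13, 0, -24, -11, -13, -14]
  [-14, -1, 0, -12, -7, -14]
  [-19, -23, -7, 0, -5, -15]
  [-9, -7, 0, -7, 0, -12]
  [2, -2, -9, -5, 2, 0]
D(3):
  [0, -4, -11, -7, 0, -3]
  [-13, 0, -24, -11, -13, -14]
  [-14, -1, 0, -12, -7, -14]
  [-19, -8, -7, 0, -5, -15]
  [-9, -1, 0, -7, 0, -12]
  [2, -2, -9, -5, 2, 0]
D(4):
  [0, -4, -11, -7, 0, -3]
  [-13, 0, -18, -11, -13, -14]
  [-14, -1, 0, -12, -7, -14]
  [-19, -8, -7, 0, -5, -15]
  [-9, -1, 0, -7, 0, -12]
  [2, -2, -9, -5, 2, 0]
D(5):
  [0, -1, 0, -7, 0, -3]
  [-13, 0, -13, -11, -13, -14]
  [-14, -1, 0, -12, -7, -14]
  [-14, -6, -5, 0, -5, -15]
  [-9, -1, 0, -7, 0, -12]
  [2, 1, 2, -5, 2, 0]
D(6):
  [0, -1, 0, -7, 0, -3]
  [-12, 0, -12, -11, -12, -14]
  [-12, -1, 0, -12, -7, -14]
  [-13, -6, -5, 0, -5, -15]
  [-9, -1, 0, -7, 0, -12]
  [2, 1, 2, -5, 2, 0]
Answer: G*[2][4] = -11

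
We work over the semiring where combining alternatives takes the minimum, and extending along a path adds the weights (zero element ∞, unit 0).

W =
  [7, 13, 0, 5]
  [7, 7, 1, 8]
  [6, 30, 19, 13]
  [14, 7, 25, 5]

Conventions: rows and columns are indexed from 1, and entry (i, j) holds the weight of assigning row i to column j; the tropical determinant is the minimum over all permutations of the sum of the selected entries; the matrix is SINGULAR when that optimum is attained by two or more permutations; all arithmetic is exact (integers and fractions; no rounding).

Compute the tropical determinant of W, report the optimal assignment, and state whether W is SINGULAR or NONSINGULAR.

σ = (1, 2, 3, 4): 7 + 7 + 19 + 5 = 38
σ = (1, 2, 4, 3): 7 + 7 + 13 + 25 = 52
σ = (1, 3, 2, 4): 7 + 1 + 30 + 5 = 43
σ = (1, 3, 4, 2): 7 + 1 + 13 + 7 = 28
σ = (1, 4, 2, 3): 7 + 8 + 30 + 25 = 70
σ = (1, 4, 3, 2): 7 + 8 + 19 + 7 = 41
σ = (2, 1, 3, 4): 13 + 7 + 19 + 5 = 44
σ = (2, 1, 4, 3): 13 + 7 + 13 + 25 = 58
σ = (2, 3, 1, 4): 13 + 1 + 6 + 5 = 25
σ = (2, 3, 4, 1): 13 + 1 + 13 + 14 = 41
σ = (2, 4, 1, 3): 13 + 8 + 6 + 25 = 52
σ = (2, 4, 3, 1): 13 + 8 + 19 + 14 = 54
σ = (3, 1, 2, 4): 0 + 7 + 30 + 5 = 42
σ = (3, 1, 4, 2): 0 + 7 + 13 + 7 = 27
σ = (3, 2, 1, 4): 0 + 7 + 6 + 5 = 18
σ = (3, 2, 4, 1): 0 + 7 + 13 + 14 = 34
σ = (3, 4, 1, 2): 0 + 8 + 6 + 7 = 21
σ = (3, 4, 2, 1): 0 + 8 + 30 + 14 = 52
σ = (4, 1, 2, 3): 5 + 7 + 30 + 25 = 67
σ = (4, 1, 3, 2): 5 + 7 + 19 + 7 = 38
σ = (4, 2, 1, 3): 5 + 7 + 6 + 25 = 43
σ = (4, 2, 3, 1): 5 + 7 + 19 + 14 = 45
σ = (4, 3, 1, 2): 5 + 1 + 6 + 7 = 19
σ = (4, 3, 2, 1): 5 + 1 + 30 + 14 = 50
Optimal value attained by: σ = (3, 2, 1, 4).
Answer: det⊕(W) = 18; verdict: NONSINGULAR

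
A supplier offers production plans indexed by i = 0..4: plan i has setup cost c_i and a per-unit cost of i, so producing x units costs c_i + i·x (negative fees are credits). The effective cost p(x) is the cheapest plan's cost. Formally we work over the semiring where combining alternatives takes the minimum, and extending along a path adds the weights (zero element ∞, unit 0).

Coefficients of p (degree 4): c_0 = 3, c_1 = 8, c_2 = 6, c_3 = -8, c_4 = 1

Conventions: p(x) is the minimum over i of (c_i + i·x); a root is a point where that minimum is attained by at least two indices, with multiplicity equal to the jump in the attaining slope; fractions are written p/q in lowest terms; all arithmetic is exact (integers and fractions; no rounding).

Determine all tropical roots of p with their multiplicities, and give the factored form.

hull edge (i=0, c=3) to (i=3, c=-8): slope -11/3, span 3
hull edge (i=3, c=-8) to (i=4, c=1): slope 9, span 1
Factored form: p(x) = 1 ⊗ (x ⊕ (-9)) ⊗ (x ⊕ 11/3) ⊗ (x ⊕ 11/3) ⊗ (x ⊕ 11/3)
Answer: roots = -9 (mult 1), 11/3 (mult 3)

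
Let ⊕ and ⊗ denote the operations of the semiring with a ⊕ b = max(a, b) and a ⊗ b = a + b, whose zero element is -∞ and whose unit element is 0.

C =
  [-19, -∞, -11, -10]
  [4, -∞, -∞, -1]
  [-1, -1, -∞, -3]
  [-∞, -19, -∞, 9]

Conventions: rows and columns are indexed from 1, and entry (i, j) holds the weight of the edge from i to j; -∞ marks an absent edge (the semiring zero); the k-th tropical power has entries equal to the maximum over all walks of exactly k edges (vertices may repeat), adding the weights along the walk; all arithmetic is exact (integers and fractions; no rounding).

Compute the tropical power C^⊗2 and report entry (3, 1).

C^⊗2:
  [-12, -12, -30, -1]
  [-15, -20, -7, 8]
  [3, -22, -12, 6]
  [-15, -10, -∞, 18]
Key observation: the optimum is the walk 3->2->1, with weight (-1) + 4 = 3.
Optimal value attained by: walk 3->2->1.
Answer: (C^⊗2)[3][1] = 3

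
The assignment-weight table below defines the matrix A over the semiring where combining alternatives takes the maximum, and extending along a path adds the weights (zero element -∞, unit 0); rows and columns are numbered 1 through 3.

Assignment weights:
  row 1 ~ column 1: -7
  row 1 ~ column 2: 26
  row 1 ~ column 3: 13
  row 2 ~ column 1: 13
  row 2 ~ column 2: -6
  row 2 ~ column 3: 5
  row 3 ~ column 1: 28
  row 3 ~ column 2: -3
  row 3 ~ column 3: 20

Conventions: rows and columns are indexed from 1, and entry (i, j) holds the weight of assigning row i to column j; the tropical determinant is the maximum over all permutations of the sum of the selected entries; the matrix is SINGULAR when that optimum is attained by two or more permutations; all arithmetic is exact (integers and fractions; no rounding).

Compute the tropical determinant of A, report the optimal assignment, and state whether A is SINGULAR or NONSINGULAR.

σ = (1, 2, 3): (-7) + (-6) + 20 = 7
σ = (1, 3, 2): (-7) + 5 + (-3) = -5
σ = (2, 1, 3): 26 + 13 + 20 = 59
σ = (2, 3, 1): 26 + 5 + 28 = 59
σ = (3, 1, 2): 13 + 13 + (-3) = 23
σ = (3, 2, 1): 13 + (-6) + 28 = 35
Optimal value attained by: σ = (2, 1, 3).
Answer: det⊕(A) = 59; verdict: SINGULAR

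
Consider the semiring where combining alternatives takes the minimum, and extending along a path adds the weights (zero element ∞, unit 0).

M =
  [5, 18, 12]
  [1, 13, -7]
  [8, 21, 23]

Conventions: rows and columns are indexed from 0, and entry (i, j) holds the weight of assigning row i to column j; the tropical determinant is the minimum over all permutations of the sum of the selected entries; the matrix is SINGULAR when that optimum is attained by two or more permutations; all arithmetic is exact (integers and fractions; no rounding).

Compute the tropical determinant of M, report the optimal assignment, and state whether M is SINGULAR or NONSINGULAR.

σ = (0, 1, 2): 5 + 13 + 23 = 41
σ = (0, 2, 1): 5 + (-7) + 21 = 19
σ = (1, 0, 2): 18 + 1 + 23 = 42
σ = (1, 2, 0): 18 + (-7) + 8 = 19
σ = (2, 0, 1): 12 + 1 + 21 = 34
σ = (2, 1, 0): 12 + 13 + 8 = 33
Optimal value attained by: σ = (0, 2, 1).
Answer: det⊕(M) = 19; verdict: SINGULAR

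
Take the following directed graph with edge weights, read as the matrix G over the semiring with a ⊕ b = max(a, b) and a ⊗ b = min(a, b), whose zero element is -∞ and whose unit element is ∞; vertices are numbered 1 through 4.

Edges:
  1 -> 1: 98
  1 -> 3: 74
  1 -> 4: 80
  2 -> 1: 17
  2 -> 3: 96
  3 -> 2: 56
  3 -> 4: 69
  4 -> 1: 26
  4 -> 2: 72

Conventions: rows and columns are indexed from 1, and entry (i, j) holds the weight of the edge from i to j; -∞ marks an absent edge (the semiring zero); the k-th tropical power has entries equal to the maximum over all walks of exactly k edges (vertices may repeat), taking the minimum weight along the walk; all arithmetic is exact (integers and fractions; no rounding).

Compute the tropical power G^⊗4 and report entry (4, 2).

G^⊗2:
  [98, 72, 74, 80]
  [17, 56, 17, 69]
  [26, 69, 56, -∞]
  [26, -∞, 72, 26]
G^⊗3:
  [98, 72, 74, 80]
  [26, 69, 56, 17]
  [26, 56, 69, 56]
  [26, 56, 26, 69]
G^⊗4:
  [98, 72, 74, 80]
  [26, 56, 69, 56]
  [26, 56, 56, 69]
  [26, 69, 56, 26]
Key observation: the optimum is the walk 4->2->3->4->2, with weight 72 min 96 min 69 min 72 = 69.
Optimal value attained by: walk 4->2->3->4->2.
Answer: (G^⊗4)[4][2] = 69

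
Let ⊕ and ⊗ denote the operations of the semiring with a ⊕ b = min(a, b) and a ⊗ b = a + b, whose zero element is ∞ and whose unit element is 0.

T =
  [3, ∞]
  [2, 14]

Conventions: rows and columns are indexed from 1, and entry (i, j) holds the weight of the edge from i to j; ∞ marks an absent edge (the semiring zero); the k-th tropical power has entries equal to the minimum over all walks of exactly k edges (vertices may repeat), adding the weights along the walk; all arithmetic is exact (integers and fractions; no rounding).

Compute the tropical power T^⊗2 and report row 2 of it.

T^⊗2:
  [6, ∞]
  [5, 28]
Answer: row 2 of T^⊗2 = [5, 28]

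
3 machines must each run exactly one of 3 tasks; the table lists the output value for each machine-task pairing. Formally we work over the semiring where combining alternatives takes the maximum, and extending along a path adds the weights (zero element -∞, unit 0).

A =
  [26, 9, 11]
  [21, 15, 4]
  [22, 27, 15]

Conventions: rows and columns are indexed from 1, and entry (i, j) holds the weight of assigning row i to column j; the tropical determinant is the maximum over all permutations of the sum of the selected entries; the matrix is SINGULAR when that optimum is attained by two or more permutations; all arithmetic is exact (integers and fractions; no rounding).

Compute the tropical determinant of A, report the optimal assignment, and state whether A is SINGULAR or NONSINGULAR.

σ = (1, 2, 3): 26 + 15 + 15 = 56
σ = (1, 3, 2): 26 + 4 + 27 = 57
σ = (2, 1, 3): 9 + 21 + 15 = 45
σ = (2, 3, 1): 9 + 4 + 22 = 35
σ = (3, 1, 2): 11 + 21 + 27 = 59
σ = (3, 2, 1): 11 + 15 + 22 = 48
Optimal value attained by: σ = (3, 1, 2).
Answer: det⊕(A) = 59; verdict: NONSINGULAR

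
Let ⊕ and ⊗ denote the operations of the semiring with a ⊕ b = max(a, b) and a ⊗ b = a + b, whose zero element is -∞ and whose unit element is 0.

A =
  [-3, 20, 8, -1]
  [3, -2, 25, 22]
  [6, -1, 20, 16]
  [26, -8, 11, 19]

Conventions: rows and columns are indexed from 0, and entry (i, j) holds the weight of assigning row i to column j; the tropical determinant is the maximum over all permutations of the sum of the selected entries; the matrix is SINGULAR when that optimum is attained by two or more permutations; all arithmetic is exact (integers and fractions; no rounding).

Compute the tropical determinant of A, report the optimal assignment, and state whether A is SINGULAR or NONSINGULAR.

σ = (0, 1, 2, 3): (-3) + (-2) + 20 + 19 = 34
σ = (0, 1, 3, 2): (-3) + (-2) + 16 + 11 = 22
σ = (0, 2, 1, 3): (-3) + 25 + (-1) + 19 = 40
σ = (0, 2, 3, 1): (-3) + 25 + 16 + (-8) = 30
σ = (0, 3, 1, 2): (-3) + 22 + (-1) + 11 = 29
σ = (0, 3, 2, 1): (-3) + 22 + 20 + (-8) = 31
σ = (1, 0, 2, 3): 20 + 3 + 20 + 19 = 62
σ = (1, 0, 3, 2): 20 + 3 + 16 + 11 = 50
σ = (1, 2, 0, 3): 20 + 25 + 6 + 19 = 70
σ = (1, 2, 3, 0): 20 + 25 + 16 + 26 = 87
σ = (1, 3, 0, 2): 20 + 22 + 6 + 11 = 59
σ = (1, 3, 2, 0): 20 + 22 + 20 + 26 = 88
σ = (2, 0, 1, 3): 8 + 3 + (-1) + 19 = 29
σ = (2, 0, 3, 1): 8 + 3 + 16 + (-8) = 19
σ = (2, 1, 0, 3): 8 + (-2) + 6 + 19 = 31
σ = (2, 1, 3, 0): 8 + (-2) + 16 + 26 = 48
σ = (2, 3, 0, 1): 8 + 22 + 6 + (-8) = 28
σ = (2, 3, 1, 0): 8 + 22 + (-1) + 26 = 55
σ = (3, 0, 1, 2): (-1) + 3 + (-1) + 11 = 12
σ = (3, 0, 2, 1): (-1) + 3 + 20 + (-8) = 14
σ = (3, 1, 0, 2): (-1) + (-2) + 6 + 11 = 14
σ = (3, 1, 2, 0): (-1) + (-2) + 20 + 26 = 43
σ = (3, 2, 0, 1): (-1) + 25 + 6 + (-8) = 22
σ = (3, 2, 1, 0): (-1) + 25 + (-1) + 26 = 49
Optimal value attained by: σ = (1, 3, 2, 0).
Answer: det⊕(A) = 88; verdict: NONSINGULAR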